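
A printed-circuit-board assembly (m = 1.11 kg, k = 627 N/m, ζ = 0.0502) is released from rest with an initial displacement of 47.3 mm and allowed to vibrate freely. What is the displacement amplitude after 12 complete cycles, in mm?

1.07 mm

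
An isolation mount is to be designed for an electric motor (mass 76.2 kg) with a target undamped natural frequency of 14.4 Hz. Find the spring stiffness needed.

624000 N/m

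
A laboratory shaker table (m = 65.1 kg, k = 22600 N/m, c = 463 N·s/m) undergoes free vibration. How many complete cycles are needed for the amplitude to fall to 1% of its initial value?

ζ = c/(2√(km)) = 463/(2√(22600 × 65.1)) = 463/2426 = 0.1909.
Logarithmic decrement δ = 2πζ/√(1 − ζ²) = 2π × 0.1909/√(1 − 0.0364) = 1.222.
x_n/x₀ = e^(−nδ) ≤ 0.01; take ln: n ≥ ln(1/0.01)/δ = 4.605/1.222 = 3.770.
So 4 complete cycles are required.

4 cycles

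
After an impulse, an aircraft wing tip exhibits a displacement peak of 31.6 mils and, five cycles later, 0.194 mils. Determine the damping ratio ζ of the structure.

Logarithmic decrement δ = (1/n)·ln(x₀/x_n) = (1/5)·ln(31.6/0.194) = (1/5)·ln(162.9) = 1.019.
ζ = δ/√(4π² + δ²) = 1.019/√(39.48 + 1.04) = 1.019/6.365 = 0.1600.

0.160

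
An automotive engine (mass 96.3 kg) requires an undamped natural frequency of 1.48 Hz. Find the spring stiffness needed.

8330 N/m

ω_n = 2πf_n = 2π × 1.48 = 9.299 rad/s.
k = m·ω_n² = 96.3 × 9.299² = 96.3 × 86.47 = 8327 N/m.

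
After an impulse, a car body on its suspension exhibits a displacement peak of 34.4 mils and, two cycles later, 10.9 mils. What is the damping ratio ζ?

0.0911

Logarithmic decrement δ = (1/n)·ln(x₀/x_n) = (1/2)·ln(34.4/10.9) = (1/2)·ln(3.156) = 0.5746.
ζ = δ/√(4π² + δ²) = 0.5746/√(39.48 + 0.330) = 0.5746/6.309 = 0.09108.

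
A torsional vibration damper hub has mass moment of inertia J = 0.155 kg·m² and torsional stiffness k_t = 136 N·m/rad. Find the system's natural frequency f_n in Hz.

4.71 Hz

ω_n = √(k_t/J) = √(136/0.155) = √877.4 = 29.62 rad/s.
f_n = ω_n/(2π) = 29.62/6.283 = 4.714 Hz.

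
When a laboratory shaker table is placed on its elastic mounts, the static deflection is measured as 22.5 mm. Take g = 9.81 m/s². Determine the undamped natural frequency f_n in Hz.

ω_n = √(g/δ_st) = √(9.81/0.0225) = √436.0 = 20.88 rad/s.
f_n = ω_n/(2π) = 20.88/6.283 = 3.323 Hz.

3.32 Hz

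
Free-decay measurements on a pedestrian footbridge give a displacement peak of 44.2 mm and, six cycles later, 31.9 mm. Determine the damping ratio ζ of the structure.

Logarithmic decrement δ = (1/n)·ln(x₀/x_n) = (1/6)·ln(44.2/31.9) = (1/6)·ln(1.386) = 0.05435.
ζ = δ/√(4π² + δ²) = 0.05435/√(39.48 + 0.00295) = 0.05435/6.283 = 0.008650.

0.00865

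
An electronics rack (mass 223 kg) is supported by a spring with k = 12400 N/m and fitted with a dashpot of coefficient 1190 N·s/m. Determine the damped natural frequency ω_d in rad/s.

ω_n = √(k/m) = √(12400/223) = 7.457 rad/s.
Critical damping c_c = 2√(k·m) = 2√(12400 × 223) = 3326 N·s/m, so ζ = c/c_c = 1190/3326 = 0.3578.
ω_d = ω_n√(1 − ζ²) = 7.457 × √(1 − 0.128) = 6.963 rad/s.

6.96 rad/s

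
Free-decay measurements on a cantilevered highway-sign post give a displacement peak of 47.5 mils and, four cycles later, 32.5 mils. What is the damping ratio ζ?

Logarithmic decrement δ = (1/n)·ln(x₀/x_n) = (1/4)·ln(47.5/32.5) = (1/4)·ln(1.462) = 0.09487.
ζ = δ/√(4π² + δ²) = 0.09487/√(39.48 + 0.00900) = 0.09487/6.284 = 0.01510.

0.0151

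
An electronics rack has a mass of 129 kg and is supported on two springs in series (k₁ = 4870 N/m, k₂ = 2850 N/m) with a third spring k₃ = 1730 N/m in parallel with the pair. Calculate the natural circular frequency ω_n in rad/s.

Series pair: k_s = k₁k₂/(k₁+k₂) = (4870)(2850)/(4870 + 2850) = 1798 N/m. In parallel with k₃: k_eq = 1798 + 1730 = 3528 N/m.
ω_n = √(k_eq/m) = √(3528/129) = √27.35 = 5.230 rad/s.

5.23 rad/s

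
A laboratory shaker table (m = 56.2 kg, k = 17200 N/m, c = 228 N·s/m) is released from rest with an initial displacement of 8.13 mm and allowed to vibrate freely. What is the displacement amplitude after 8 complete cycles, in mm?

ζ = c/(2√(km)) = 228/(2√(17200 × 56.2)) = 228/1966 = 0.1160.
Logarithmic decrement δ = 2πζ/√(1 − ζ²) = 2π × 0.1160/√(1 − 0.0134) = 0.7335.
After n cycles, x_n/x₀ = e^(−nδ), so x_8 = 8.13 × e^(−8 × 0.7335) = 8.13 × 0.002829 = 0.02300 mm.

0.0230 mm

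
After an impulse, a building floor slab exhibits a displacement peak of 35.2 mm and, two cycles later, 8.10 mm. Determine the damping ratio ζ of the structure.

0.116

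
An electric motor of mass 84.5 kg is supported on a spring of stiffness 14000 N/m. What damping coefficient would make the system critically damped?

c_c = 2√(k·m) = 2√(14000 × 84.5) = 2 × 1088 = 2175 N·s/m.

2180 N·s/m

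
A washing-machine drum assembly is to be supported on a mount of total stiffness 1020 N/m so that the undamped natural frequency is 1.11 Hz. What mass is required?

ω_n = 2πf_n = 2π × 1.11 = 6.974 rad/s.
m = k/ω_n² = 1020/6.974² = 1020/48.64 = 20.97 kg.

21.0 kg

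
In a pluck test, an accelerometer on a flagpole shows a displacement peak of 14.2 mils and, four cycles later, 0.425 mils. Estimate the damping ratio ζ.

Logarithmic decrement δ = (1/n)·ln(x₀/x_n) = (1/4)·ln(14.2/0.425) = (1/4)·ln(33.41) = 0.8772.
ζ = δ/√(4π² + δ²) = 0.8772/√(39.48 + 0.770) = 0.8772/6.344 = 0.1383.

0.138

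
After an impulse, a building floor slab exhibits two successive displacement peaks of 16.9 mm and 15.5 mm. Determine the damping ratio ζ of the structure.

0.0138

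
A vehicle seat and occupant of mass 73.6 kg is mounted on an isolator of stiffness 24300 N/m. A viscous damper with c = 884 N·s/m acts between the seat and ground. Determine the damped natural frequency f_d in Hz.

2.73 Hz

ω_n = √(k/m) = √(24300/73.6) = 18.17 rad/s.
Critical damping c_c = 2√(k·m) = 2√(24300 × 73.6) = 2675 N·s/m, so ζ = c/c_c = 884/2675 = 0.3305.
ω_d = ω_n√(1 − ζ²) = 18.17 × √(1 − 0.109) = 17.15 rad/s.
f_d = ω_d/(2π) = 2.729 Hz.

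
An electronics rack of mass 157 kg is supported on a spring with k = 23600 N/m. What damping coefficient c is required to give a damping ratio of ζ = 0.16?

c_c = 2√(k·m) = 2√(23600 × 157) = 3850 N·s/m.
c = ζ·c_c = 0.16 × 3850 = 616.0 N·s/m.

616 N·s/m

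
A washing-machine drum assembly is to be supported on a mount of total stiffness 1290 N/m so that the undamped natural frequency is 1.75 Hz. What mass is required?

10.7 kg

ω_n = 2πf_n = 2π × 1.75 = 11.00 rad/s.
m = k/ω_n² = 1290/11.00² = 1290/120.9 = 10.67 kg.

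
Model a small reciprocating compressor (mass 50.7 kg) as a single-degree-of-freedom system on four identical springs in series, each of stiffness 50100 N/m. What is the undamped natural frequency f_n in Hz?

Series springs: 1/k_eq = 4/50100, so k_eq = 50100/4 = 12520 N/m.
ω_n = √(k_eq/m) = √(12520/50.7) = √247.0 = 15.72 rad/s.
f_n = ω_n/(2π) = 15.72/6.283 = 2.502 Hz.

2.50 Hz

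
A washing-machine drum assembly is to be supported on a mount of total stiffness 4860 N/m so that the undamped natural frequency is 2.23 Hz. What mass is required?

ω_n = 2πf_n = 2π × 2.23 = 14.01 rad/s.
m = k/ω_n² = 4860/14.01² = 4860/196.3 = 24.76 kg.

24.8 kg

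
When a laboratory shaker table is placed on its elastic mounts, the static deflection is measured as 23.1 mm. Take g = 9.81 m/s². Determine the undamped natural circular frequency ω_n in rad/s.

20.6 rad/s

ω_n = √(g/δ_st) = √(9.81/0.0231) = √424.7 = 20.61 rad/s.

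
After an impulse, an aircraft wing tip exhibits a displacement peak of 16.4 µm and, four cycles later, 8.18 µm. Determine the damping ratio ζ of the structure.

0.0277

Logarithmic decrement δ = (1/n)·ln(x₀/x_n) = (1/4)·ln(16.4/8.18) = (1/4)·ln(2.005) = 0.1739.
ζ = δ/√(4π² + δ²) = 0.1739/√(39.48 + 0.0302) = 0.1739/6.286 = 0.02767.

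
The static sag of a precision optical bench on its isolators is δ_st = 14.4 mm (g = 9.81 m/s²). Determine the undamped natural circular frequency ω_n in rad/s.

26.1 rad/s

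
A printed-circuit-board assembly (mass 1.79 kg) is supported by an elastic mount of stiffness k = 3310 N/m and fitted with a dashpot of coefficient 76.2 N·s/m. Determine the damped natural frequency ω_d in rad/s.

37.4 rad/s

ω_n = √(k/m) = √(3310/1.79) = 43.00 rad/s.
Critical damping c_c = 2√(k·m) = 2√(3310 × 1.79) = 153.9 N·s/m, so ζ = c/c_c = 76.2/153.9 = 0.4950.
ω_d = ω_n√(1 − ζ²) = 43.00 × √(1 − 0.245) = 37.36 rad/s.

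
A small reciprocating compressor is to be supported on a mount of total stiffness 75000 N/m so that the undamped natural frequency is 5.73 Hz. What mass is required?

57.9 kg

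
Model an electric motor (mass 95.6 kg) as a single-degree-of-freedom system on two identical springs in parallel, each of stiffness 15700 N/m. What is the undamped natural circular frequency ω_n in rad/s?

Parallel springs add: k_eq = 2 × 15700 = 31400 N/m.
ω_n = √(k_eq/m) = √(31400/95.6) = √328.5 = 18.12 rad/s.

18.1 rad/s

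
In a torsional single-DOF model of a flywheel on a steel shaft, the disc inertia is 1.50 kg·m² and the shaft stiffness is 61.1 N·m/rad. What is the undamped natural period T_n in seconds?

0.984 s

ω_n = √(k_t/J) = √(61.1/1.50) = √40.73 = 6.382 rad/s.
T_n = 2π/ω_n = 6.283/6.382 = 0.9845 s.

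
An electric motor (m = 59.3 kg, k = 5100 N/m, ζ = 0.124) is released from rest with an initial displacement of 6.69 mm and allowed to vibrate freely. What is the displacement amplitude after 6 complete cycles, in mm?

0.0602 mm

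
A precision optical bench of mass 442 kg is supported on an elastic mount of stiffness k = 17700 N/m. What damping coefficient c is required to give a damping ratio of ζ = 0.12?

c_c = 2√(k·m) = 2√(17700 × 442) = 5594 N·s/m.
c = ζ·c_c = 0.12 × 5594 = 671.3 N·s/m.

671 N·s/m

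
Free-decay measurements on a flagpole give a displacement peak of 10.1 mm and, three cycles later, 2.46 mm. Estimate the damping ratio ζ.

Logarithmic decrement δ = (1/n)·ln(x₀/x_n) = (1/3)·ln(10.1/2.46) = (1/3)·ln(4.106) = 0.4708.
ζ = δ/√(4π² + δ²) = 0.4708/√(39.48 + 0.222) = 0.4708/6.301 = 0.07472.

0.0747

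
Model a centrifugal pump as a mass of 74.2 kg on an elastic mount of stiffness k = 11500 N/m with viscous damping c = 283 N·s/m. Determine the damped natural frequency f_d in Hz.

ω_n = √(k/m) = √(11500/74.2) = 12.45 rad/s.
Critical damping c_c = 2√(k·m) = 2√(11500 × 74.2) = 1847 N·s/m, so ζ = c/c_c = 283/1847 = 0.1532.
ω_d = ω_n√(1 − ζ²) = 12.45 × √(1 − 0.0235) = 12.30 rad/s.
f_d = ω_d/(2π) = 1.958 Hz.

1.96 Hz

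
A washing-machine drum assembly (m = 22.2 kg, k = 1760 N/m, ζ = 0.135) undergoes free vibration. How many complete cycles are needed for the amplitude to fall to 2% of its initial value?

5 cycles

Logarithmic decrement δ = 2πζ/√(1 − ζ²) = 2π × 0.1350/√(1 − 0.0182) = 0.8561.
x_n/x₀ = e^(−nδ) ≤ 0.02; take ln: n ≥ ln(1/0.02)/δ = 3.912/0.8561 = 4.570.
So 5 complete cycles are required.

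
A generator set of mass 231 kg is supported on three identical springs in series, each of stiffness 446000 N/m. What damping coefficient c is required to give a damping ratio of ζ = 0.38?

4450 N·s/m

Series springs: 1/k_eq = 3/446000, so k_eq = 446000/3 = 148700 N/m.
c_c = 2√(k_eq·m) = 2√(148700 × 231) = 11720 N·s/m.
c = ζ·c_c = 0.38 × 11720 = 4454 N·s/m.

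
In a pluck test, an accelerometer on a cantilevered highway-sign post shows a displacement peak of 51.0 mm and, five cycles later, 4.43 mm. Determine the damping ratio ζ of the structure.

Logarithmic decrement δ = (1/n)·ln(x₀/x_n) = (1/5)·ln(51.0/4.43) = (1/5)·ln(11.51) = 0.4887.
ζ = δ/√(4π² + δ²) = 0.4887/√(39.48 + 0.239) = 0.4887/6.302 = 0.07754.

0.0775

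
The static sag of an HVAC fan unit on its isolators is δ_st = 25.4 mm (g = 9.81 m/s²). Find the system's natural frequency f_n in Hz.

3.13 Hz

ω_n = √(g/δ_st) = √(9.81/0.0254) = √386.2 = 19.65 rad/s.
f_n = ω_n/(2π) = 19.65/6.283 = 3.128 Hz.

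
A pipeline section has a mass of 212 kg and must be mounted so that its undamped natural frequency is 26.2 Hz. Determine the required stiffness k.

5750000 N/m

ω_n = 2πf_n = 2π × 26.2 = 164.6 rad/s.
k = m·ω_n² = 212 × 164.6² = 212 × 27100 = 5745000 N/m.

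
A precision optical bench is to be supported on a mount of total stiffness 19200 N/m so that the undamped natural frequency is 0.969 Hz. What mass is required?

518 kg

ω_n = 2πf_n = 2π × 0.969 = 6.088 rad/s.
m = k/ω_n² = 19200/6.088² = 19200/37.07 = 518.0 kg.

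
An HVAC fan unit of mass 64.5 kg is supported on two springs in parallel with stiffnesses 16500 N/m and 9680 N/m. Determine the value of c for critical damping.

Parallel springs add: k_eq = 16500 + 9680 = 26180 N/m.
c_c = 2√(k_eq·m) = 2√(26180 × 64.5) = 2 × 1299 = 2599 N·s/m.

2600 N·s/m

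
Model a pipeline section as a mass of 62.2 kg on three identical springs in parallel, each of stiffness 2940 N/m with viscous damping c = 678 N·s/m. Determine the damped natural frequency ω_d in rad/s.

10.6 rad/s

Parallel springs add: k_eq = 3 × 2940 = 8820 N/m.
ω_n = √(k_eq/m) = √(8820/62.2) = 11.91 rad/s.
Critical damping c_c = 2√(k_eq·m) = 2√(8820 × 62.2) = 1481 N·s/m, so ζ = c/c_c = 678/1481 = 0.4577.
ω_d = ω_n√(1 − ζ²) = 11.91 × √(1 − 0.209) = 10.59 rad/s.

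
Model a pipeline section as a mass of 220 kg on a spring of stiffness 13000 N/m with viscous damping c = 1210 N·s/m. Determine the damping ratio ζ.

ω_n = √(k/m) = √(13000/220) = 7.687 rad/s.
Critical damping c_c = 2√(k·m) = 2√(13000 × 220) = 3382 N·s/m, so ζ = c/c_c = 1210/3382 = 0.3577.

0.358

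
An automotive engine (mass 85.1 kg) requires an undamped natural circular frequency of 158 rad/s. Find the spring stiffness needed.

2120000 N/m

k = m·ω_n² = 85.1 × 158.0² = 85.1 × 24960 = 2124000 N/m.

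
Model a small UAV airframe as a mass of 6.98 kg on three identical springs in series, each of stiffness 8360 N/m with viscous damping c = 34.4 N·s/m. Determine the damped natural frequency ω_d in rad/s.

Series springs: 1/k_eq = 3/8360, so k_eq = 8360/3 = 2787 N/m.
ω_n = √(k_eq/m) = √(2787/6.98) = 19.98 rad/s.
Critical damping c_c = 2√(k_eq·m) = 2√(2787 × 6.98) = 278.9 N·s/m, so ζ = c/c_c = 34.4/278.9 = 0.1233.
ω_d = ω_n√(1 − ζ²) = 19.98 × √(1 − 0.0152) = 19.83 rad/s.

19.8 rad/s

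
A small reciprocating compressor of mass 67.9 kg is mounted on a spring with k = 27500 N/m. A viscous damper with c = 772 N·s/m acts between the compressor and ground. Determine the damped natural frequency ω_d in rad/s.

ω_n = √(k/m) = √(27500/67.9) = 20.12 rad/s.
Critical damping c_c = 2√(k·m) = 2√(27500 × 67.9) = 2733 N·s/m, so ζ = c/c_c = 772/2733 = 0.2825.
ω_d = ω_n√(1 − ζ²) = 20.12 × √(1 − 0.0798) = 19.31 rad/s.

19.3 rad/s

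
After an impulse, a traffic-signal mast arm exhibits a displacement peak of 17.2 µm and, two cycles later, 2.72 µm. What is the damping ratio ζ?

0.145

Logarithmic decrement δ = (1/n)·ln(x₀/x_n) = (1/2)·ln(17.2/2.72) = (1/2)·ln(6.324) = 0.9221.
ζ = δ/√(4π² + δ²) = 0.9221/√(39.48 + 0.850) = 0.9221/6.350 = 0.1452.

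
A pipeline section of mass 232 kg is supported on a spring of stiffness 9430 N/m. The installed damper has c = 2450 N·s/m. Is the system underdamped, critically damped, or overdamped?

c_c = 2√(k·m) = 2958 N·s/m; ζ = c/c_c = 2450/2958 = 0.828.
Since ζ < 1 the system is underdamped.

underdamped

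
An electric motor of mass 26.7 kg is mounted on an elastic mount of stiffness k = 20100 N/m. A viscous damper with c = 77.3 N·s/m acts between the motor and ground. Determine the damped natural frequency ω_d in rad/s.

ω_n = √(k/m) = √(20100/26.7) = 27.44 rad/s.
Critical damping c_c = 2√(k·m) = 2√(20100 × 26.7) = 1465 N·s/m, so ζ = c/c_c = 77.3/1465 = 0.05276.
ω_d = ω_n√(1 − ζ²) = 27.44 × √(1 − 0.00278) = 27.40 rad/s.

27.4 rad/s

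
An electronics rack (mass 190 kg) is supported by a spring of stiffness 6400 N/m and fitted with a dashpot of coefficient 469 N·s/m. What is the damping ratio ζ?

ω_n = √(k/m) = √(6400/190) = 5.804 rad/s.
Critical damping c_c = 2√(k·m) = 2√(6400 × 190) = 2205 N·s/m, so ζ = c/c_c = 469/2205 = 0.2127.

0.213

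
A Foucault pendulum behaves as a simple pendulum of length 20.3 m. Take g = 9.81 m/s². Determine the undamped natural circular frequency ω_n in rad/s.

0.695 rad/s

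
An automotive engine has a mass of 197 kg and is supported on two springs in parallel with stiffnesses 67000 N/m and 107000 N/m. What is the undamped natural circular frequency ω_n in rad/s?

Parallel springs add: k_eq = 67000 + 107000 = 174000 N/m.
ω_n = √(k_eq/m) = √(174000/197) = √883.2 = 29.72 rad/s.

29.7 rad/s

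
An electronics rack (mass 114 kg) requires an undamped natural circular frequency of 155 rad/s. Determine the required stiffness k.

2740000 N/m

k = m·ω_n² = 114 × 155.0² = 114 × 24020 = 2739000 N/m.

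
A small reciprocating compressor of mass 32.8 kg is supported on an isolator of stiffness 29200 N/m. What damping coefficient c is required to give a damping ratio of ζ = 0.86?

1680 N·s/m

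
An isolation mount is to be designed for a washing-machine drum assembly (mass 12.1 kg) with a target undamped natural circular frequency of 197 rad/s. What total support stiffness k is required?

470000 N/m

k = m·ω_n² = 12.1 × 197.0² = 12.1 × 38810 = 469600 N/m.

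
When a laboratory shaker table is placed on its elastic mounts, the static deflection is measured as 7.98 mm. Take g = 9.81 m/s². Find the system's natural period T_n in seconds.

0.179 s

ω_n = √(g/δ_st) = √(9.81/0.00798) = √1229 = 35.06 rad/s.
T_n = 2π/ω_n = 6.283/35.06 = 0.1792 s.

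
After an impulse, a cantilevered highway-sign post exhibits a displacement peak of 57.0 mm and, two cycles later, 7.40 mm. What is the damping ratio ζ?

0.160

Logarithmic decrement δ = (1/n)·ln(x₀/x_n) = (1/2)·ln(57.0/7.40) = (1/2)·ln(7.703) = 1.021.
ζ = δ/√(4π² + δ²) = 1.021/√(39.48 + 1.04) = 1.021/6.366 = 0.1604.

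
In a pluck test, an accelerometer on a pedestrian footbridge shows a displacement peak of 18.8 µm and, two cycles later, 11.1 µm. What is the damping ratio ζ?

0.0419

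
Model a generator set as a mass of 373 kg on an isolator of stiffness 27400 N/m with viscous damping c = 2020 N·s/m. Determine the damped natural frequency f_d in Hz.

1.29 Hz

ω_n = √(k/m) = √(27400/373) = 8.571 rad/s.
Critical damping c_c = 2√(k·m) = 2√(27400 × 373) = 6394 N·s/m, so ζ = c/c_c = 2020/6394 = 0.3159.
ω_d = ω_n√(1 − ζ²) = 8.571 × √(1 − 0.0998) = 8.132 rad/s.
f_d = ω_d/(2π) = 1.294 Hz.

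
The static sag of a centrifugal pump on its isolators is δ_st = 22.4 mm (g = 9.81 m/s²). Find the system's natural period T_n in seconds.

0.300 s

ω_n = √(g/δ_st) = √(9.81/0.0224) = √437.9 = 20.93 rad/s.
T_n = 2π/ω_n = 6.283/20.93 = 0.3002 s.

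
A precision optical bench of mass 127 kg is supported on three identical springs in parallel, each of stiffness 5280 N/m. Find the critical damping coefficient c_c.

Parallel springs add: k_eq = 3 × 5280 = 15840 N/m.
c_c = 2√(k_eq·m) = 2√(15840 × 127) = 2 × 1418 = 2837 N·s/m.

2840 N·s/m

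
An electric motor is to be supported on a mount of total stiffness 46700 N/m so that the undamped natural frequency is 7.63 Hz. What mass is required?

20.3 kg

ω_n = 2πf_n = 2π × 7.63 = 47.94 rad/s.
m = k/ω_n² = 46700/47.94² = 46700/2298 = 20.32 kg.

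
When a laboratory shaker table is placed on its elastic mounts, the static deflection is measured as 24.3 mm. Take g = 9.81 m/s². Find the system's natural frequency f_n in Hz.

3.20 Hz

ω_n = √(g/δ_st) = √(9.81/0.0243) = √403.7 = 20.09 rad/s.
f_n = ω_n/(2π) = 20.09/6.283 = 3.198 Hz.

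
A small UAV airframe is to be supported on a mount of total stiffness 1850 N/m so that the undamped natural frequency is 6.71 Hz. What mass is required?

1.04 kg

ω_n = 2πf_n = 2π × 6.71 = 42.16 rad/s.
m = k/ω_n² = 1850/42.16² = 1850/1777 = 1.041 kg.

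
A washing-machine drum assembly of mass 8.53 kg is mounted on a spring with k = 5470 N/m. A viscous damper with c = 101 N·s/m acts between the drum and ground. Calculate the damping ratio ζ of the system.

0.234

ω_n = √(k/m) = √(5470/8.53) = 25.32 rad/s.
Critical damping c_c = 2√(k·m) = 2√(5470 × 8.53) = 432.0 N·s/m, so ζ = c/c_c = 101/432.0 = 0.2338.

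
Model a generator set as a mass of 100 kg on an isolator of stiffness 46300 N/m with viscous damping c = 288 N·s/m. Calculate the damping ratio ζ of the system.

0.0669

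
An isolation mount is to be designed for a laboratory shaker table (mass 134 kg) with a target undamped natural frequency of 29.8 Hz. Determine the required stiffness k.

4700000 N/m

ω_n = 2πf_n = 2π × 29.8 = 187.2 rad/s.
k = m·ω_n² = 134 × 187.2² = 134 × 35060 = 4698000 N/m.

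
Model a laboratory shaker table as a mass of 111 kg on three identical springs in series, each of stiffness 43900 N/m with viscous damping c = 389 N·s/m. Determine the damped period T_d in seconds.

0.554 s

Series springs: 1/k_eq = 3/43900, so k_eq = 43900/3 = 14630 N/m.
ω_n = √(k_eq/m) = √(14630/111) = 11.48 rad/s.
Critical damping c_c = 2√(k_eq·m) = 2√(14630 × 111) = 2549 N·s/m, so ζ = c/c_c = 389/2549 = 0.1526.
ω_d = ω_n√(1 − ζ²) = 11.48 × √(1 − 0.0233) = 11.35 rad/s.
T_d = 2π/ω_d = 0.5537 s.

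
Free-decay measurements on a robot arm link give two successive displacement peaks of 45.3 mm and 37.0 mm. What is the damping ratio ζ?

0.0322

Logarithmic decrement δ = (1/n)·ln(x₀/x_n) = (1/1)·ln(45.3/37.0) = (1/1)·ln(1.224) = 0.2024.
ζ = δ/√(4π² + δ²) = 0.2024/√(39.48 + 0.0410) = 0.2024/6.286 = 0.03219.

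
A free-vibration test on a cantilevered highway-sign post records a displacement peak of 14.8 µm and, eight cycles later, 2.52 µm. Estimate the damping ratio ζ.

0.0352

Logarithmic decrement δ = (1/n)·ln(x₀/x_n) = (1/8)·ln(14.8/2.52) = (1/8)·ln(5.873) = 0.2213.
ζ = δ/√(4π² + δ²) = 0.2213/√(39.48 + 0.0490) = 0.2213/6.287 = 0.03520.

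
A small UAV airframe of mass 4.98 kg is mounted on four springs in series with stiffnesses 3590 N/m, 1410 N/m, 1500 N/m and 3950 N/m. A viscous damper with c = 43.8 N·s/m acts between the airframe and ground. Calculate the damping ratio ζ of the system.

0.429

Series springs: 1/k_eq = 1/3590 + 1/1410 + 1/1500 + 1/3950 = 0.001908, so k_eq = 524.2 N/m.
ω_n = √(k_eq/m) = √(524.2/4.98) = 10.26 rad/s.
Critical damping c_c = 2√(k_eq·m) = 2√(524.2 × 4.98) = 102.2 N·s/m, so ζ = c/c_c = 43.8/102.2 = 0.4286.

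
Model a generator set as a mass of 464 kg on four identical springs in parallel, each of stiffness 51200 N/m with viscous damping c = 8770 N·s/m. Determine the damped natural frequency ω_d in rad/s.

Parallel springs add: k_eq = 4 × 51200 = 204800 N/m.
ω_n = √(k_eq/m) = √(204800/464) = 21.01 rad/s.
Critical damping c_c = 2√(k_eq·m) = 2√(204800 × 464) = 19500 N·s/m, so ζ = c/c_c = 8770/19500 = 0.4498.
ω_d = ω_n√(1 − ζ²) = 21.01 × √(1 − 0.202) = 18.76 rad/s.

18.8 rad/s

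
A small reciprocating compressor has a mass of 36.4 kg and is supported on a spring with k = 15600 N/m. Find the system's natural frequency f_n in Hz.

3.29 Hz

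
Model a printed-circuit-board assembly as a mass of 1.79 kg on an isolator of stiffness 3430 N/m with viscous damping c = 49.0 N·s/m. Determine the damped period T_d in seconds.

ω_n = √(k/m) = √(3430/1.79) = 43.77 rad/s.
Critical damping c_c = 2√(k·m) = 2√(3430 × 1.79) = 156.7 N·s/m, so ζ = c/c_c = 49.0/156.7 = 0.3127.
ω_d = ω_n√(1 − ζ²) = 43.77 × √(1 − 0.0978) = 41.58 rad/s.
T_d = 2π/ω_d = 0.1511 s.

0.151 s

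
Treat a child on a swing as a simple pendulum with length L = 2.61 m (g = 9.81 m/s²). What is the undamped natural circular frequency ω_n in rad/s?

For a simple pendulum ω_n = √(g/L) = √(9.81/2.61) = √3.759 = 1.939 rad/s.

1.94 rad/s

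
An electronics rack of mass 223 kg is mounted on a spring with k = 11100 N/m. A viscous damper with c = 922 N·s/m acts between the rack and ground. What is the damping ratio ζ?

ω_n = √(k/m) = √(11100/223) = 7.055 rad/s.
Critical damping c_c = 2√(k·m) = 2√(11100 × 223) = 3147 N·s/m, so ζ = c/c_c = 922/3147 = 0.2930.

0.293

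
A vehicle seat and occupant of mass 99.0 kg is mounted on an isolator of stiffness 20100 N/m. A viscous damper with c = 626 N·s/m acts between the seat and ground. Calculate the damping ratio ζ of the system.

ω_n = √(k/m) = √(20100/99.0) = 14.25 rad/s.
Critical damping c_c = 2√(k·m) = 2√(20100 × 99.0) = 2821 N·s/m, so ζ = c/c_c = 626/2821 = 0.2219.

0.222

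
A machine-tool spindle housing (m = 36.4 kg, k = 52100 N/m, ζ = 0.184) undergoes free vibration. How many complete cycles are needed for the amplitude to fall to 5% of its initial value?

3 cycles

Logarithmic decrement δ = 2πζ/√(1 − ζ²) = 2π × 0.1840/√(1 − 0.0339) = 1.176.
x_n/x₀ = e^(−nδ) ≤ 0.05; take ln: n ≥ ln(1/0.05)/δ = 2.996/1.176 = 2.547.
So 3 complete cycles are required.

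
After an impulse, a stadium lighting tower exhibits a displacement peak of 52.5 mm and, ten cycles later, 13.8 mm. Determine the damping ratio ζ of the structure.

0.0213

Logarithmic decrement δ = (1/n)·ln(x₀/x_n) = (1/10)·ln(52.5/13.8) = (1/10)·ln(3.804) = 0.1336.
ζ = δ/√(4π² + δ²) = 0.1336/√(39.48 + 0.0179) = 0.1336/6.285 = 0.02126.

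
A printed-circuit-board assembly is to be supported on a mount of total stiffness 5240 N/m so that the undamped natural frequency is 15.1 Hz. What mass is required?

0.582 kg

ω_n = 2πf_n = 2π × 15.1 = 94.88 rad/s.
m = k/ω_n² = 5240/94.88² = 5240/9001 = 0.5821 kg.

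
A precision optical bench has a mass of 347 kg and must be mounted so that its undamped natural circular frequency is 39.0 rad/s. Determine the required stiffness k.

k = m·ω_n² = 347 × 39.00² = 347 × 1521 = 527800 N/m.

528000 N/m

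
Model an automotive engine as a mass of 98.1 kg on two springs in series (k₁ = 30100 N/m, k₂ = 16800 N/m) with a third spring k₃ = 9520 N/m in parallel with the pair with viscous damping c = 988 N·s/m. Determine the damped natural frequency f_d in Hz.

2.14 Hz

Series pair: k_s = k₁k₂/(k₁+k₂) = (30100)(16800)/(30100 + 16800) = 10780 N/m. In parallel with k₃: k_eq = 10780 + 9520 = 20300 N/m.
ω_n = √(k_eq/m) = √(20300/98.1) = 14.39 rad/s.
Critical damping c_c = 2√(k_eq·m) = 2√(20300 × 98.1) = 2823 N·s/m, so ζ = c/c_c = 988/2823 = 0.3500.
ω_d = ω_n√(1 − ζ²) = 14.39 × √(1 − 0.123) = 13.48 rad/s.
f_d = ω_d/(2π) = 2.145 Hz.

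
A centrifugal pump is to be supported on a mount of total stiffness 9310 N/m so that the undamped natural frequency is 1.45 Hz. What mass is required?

ω_n = 2πf_n = 2π × 1.45 = 9.111 rad/s.
m = k/ω_n² = 9310/9.111² = 9310/83.00 = 112.2 kg.

112 kg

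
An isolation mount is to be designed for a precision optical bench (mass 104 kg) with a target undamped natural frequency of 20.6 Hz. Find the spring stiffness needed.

ω_n = 2πf_n = 2π × 20.6 = 129.4 rad/s.
k = m·ω_n² = 104 × 129.4² = 104 × 16750 = 1742000 N/m.

1740000 N/m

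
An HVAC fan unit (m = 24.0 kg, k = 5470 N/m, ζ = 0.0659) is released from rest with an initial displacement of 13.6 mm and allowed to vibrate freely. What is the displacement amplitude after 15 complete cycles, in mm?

0.0269 mm

Logarithmic decrement δ = 2πζ/√(1 − ζ²) = 2π × 0.06590/√(1 − 0.00434) = 0.4150.
After n cycles, x_n/x₀ = e^(−nδ), so x_15 = 13.6 × e^(−15 × 0.4150) = 13.6 × 0.001980 = 0.02693 mm.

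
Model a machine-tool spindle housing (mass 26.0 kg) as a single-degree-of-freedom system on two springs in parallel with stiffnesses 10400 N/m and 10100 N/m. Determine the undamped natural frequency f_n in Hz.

4.47 Hz

Parallel springs add: k_eq = 10400 + 10100 = 20500 N/m.
ω_n = √(k_eq/m) = √(20500/26.0) = √788.5 = 28.08 rad/s.
f_n = ω_n/(2π) = 28.08/6.283 = 4.469 Hz.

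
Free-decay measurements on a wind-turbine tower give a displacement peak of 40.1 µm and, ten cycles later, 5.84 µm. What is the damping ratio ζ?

0.0306

Logarithmic decrement δ = (1/n)·ln(x₀/x_n) = (1/10)·ln(40.1/5.84) = (1/10)·ln(6.866) = 0.1927.
ζ = δ/√(4π² + δ²) = 0.1927/√(39.48 + 0.0371) = 0.1927/6.286 = 0.03065.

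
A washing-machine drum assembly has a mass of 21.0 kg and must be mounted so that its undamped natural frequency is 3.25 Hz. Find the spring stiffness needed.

ω_n = 2πf_n = 2π × 3.25 = 20.42 rad/s.
k = m·ω_n² = 21.0 × 20.42² = 21.0 × 417.0 = 8757 N/m.

8760 N/m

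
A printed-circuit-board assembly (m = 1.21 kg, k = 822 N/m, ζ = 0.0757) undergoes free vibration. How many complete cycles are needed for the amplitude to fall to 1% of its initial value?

Logarithmic decrement δ = 2πζ/√(1 − ζ²) = 2π × 0.07570/√(1 − 0.00573) = 0.4770.
x_n/x₀ = e^(−nδ) ≤ 0.01; take ln: n ≥ ln(1/0.01)/δ = 4.605/0.4770 = 9.654.
So 10 complete cycles are required.

10 cycles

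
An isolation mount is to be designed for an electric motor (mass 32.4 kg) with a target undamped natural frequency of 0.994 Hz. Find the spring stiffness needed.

1260 N/m

ω_n = 2πf_n = 2π × 0.994 = 6.245 rad/s.
k = m·ω_n² = 32.4 × 6.245² = 32.4 × 39.01 = 1264 N/m.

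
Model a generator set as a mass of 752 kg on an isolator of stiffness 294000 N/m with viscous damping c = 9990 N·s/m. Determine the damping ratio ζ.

ω_n = √(k/m) = √(294000/752) = 19.77 rad/s.
Critical damping c_c = 2√(k·m) = 2√(294000 × 752) = 29740 N·s/m, so ζ = c/c_c = 9990/29740 = 0.3359.

0.336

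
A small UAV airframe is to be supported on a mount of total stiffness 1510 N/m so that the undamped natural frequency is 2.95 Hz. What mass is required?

4.40 kg

ω_n = 2πf_n = 2π × 2.95 = 18.54 rad/s.
m = k/ω_n² = 1510/18.54² = 1510/343.6 = 4.395 kg.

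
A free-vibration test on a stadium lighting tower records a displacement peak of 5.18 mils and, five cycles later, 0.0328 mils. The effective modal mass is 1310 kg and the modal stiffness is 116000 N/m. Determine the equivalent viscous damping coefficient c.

Logarithmic decrement δ = (1/n)·ln(x₀/x_n) = (1/5)·ln(5.18/0.0328) = (1/5)·ln(157.9) = 1.012.
ζ = δ/√(4π² + δ²) = 1.012/√(39.48 + 1.03) = 1.012/6.364 = 0.1591.
c = ζ · 2√(km) = 0.1591 × 2√(116000 × 1310) = 0.1591 × 24650 = 3922 N·s/m.

3920 N·s/m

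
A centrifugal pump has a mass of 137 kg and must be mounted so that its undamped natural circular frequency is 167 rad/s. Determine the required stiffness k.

3820000 N/m

k = m·ω_n² = 137 × 167.0² = 137 × 27890 = 3821000 N/m.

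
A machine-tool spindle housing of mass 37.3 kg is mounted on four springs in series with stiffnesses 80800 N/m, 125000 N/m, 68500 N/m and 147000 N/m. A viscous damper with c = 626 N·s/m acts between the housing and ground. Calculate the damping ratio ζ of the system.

Series springs: 1/k_eq = 1/80800 + 1/125000 + 1/68500 + 1/147000 = 4.178×10^-5, so k_eq = 23940 N/m.
ω_n = √(k_eq/m) = √(23940/37.3) = 25.33 rad/s.
Critical damping c_c = 2√(k_eq·m) = 2√(23940 × 37.3) = 1890 N·s/m, so ζ = c/c_c = 626/1890 = 0.3313.

0.331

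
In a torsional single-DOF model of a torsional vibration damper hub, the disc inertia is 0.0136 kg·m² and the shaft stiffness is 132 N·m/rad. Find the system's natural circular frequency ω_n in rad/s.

98.5 rad/s

ω_n = √(k_t/J) = √(132/0.0136) = √9706 = 98.52 rad/s.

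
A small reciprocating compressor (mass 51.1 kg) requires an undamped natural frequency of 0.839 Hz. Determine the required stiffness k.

ω_n = 2πf_n = 2π × 0.839 = 5.272 rad/s.
k = m·ω_n² = 51.1 × 5.272² = 51.1 × 27.79 = 1420 N/m.

1420 N/m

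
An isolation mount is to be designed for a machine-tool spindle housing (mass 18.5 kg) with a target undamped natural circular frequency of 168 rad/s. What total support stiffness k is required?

k = m·ω_n² = 18.5 × 168.0² = 18.5 × 28220 = 522100 N/m.

522000 N/m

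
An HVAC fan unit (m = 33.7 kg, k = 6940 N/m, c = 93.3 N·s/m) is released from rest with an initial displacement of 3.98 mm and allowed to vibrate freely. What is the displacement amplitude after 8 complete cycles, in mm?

0.0305 mm

ζ = c/(2√(km)) = 93.3/(2√(6940 × 33.7)) = 93.3/967.2 = 0.09646.
Logarithmic decrement δ = 2πζ/√(1 − ζ²) = 2π × 0.09646/√(1 − 0.00930) = 0.6089.
After n cycles, x_n/x₀ = e^(−nδ), so x_8 = 3.98 × e^(−8 × 0.6089) = 3.98 × 0.007662 = 0.03050 mm.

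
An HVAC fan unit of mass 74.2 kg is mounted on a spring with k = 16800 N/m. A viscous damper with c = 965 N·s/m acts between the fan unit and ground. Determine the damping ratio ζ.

0.432

ω_n = √(k/m) = √(16800/74.2) = 15.05 rad/s.
Critical damping c_c = 2√(k·m) = 2√(16800 × 74.2) = 2233 N·s/m, so ζ = c/c_c = 965/2233 = 0.4322.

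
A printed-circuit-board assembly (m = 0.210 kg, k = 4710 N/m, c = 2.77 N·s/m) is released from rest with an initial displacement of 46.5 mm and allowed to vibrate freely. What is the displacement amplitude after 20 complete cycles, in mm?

0.183 mm

ζ = c/(2√(km)) = 2.77/(2√(4710 × 0.210)) = 2.77/62.90 = 0.04404.
Logarithmic decrement δ = 2πζ/√(1 − ζ²) = 2π × 0.04404/√(1 − 0.00194) = 0.2770.
After n cycles, x_n/x₀ = e^(−nδ), so x_20 = 46.5 × e^(−20 × 0.2770) = 46.5 × 0.003929 = 0.1827 mm.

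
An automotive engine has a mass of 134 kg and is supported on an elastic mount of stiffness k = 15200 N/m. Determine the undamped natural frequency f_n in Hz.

ω_n = √(k/m) = √(15200/134) = √113.4 = 10.65 rad/s.
f_n = ω_n/(2π) = 10.65/6.283 = 1.695 Hz.

1.70 Hz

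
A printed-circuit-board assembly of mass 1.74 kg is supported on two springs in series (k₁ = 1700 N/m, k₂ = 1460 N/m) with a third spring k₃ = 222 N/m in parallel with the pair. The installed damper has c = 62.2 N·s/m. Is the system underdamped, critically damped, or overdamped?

Series pair: k_s = k₁k₂/(k₁+k₂) = (1700)(1460)/(1700 + 1460) = 785.4 N/m. In parallel with k₃: k_eq = 785.4 + 222 = 1007 N/m.
c_c = 2√(k_eq·m) = 83.74 N·s/m; ζ = c/c_c = 62.2/83.74 = 0.743.
Since ζ < 1 the system is underdamped.

underdamped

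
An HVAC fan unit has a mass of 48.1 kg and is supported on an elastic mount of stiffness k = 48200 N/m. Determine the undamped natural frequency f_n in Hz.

5.04 Hz

ω_n = √(k/m) = √(48200/48.1) = √1002 = 31.66 rad/s.
f_n = ω_n/(2π) = 31.66/6.283 = 5.038 Hz.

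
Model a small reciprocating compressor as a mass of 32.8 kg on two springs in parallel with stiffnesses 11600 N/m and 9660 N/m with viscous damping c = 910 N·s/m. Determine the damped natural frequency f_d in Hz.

3.40 Hz

Parallel springs add: k_eq = 11600 + 9660 = 21260 N/m.
ω_n = √(k_eq/m) = √(21260/32.8) = 25.46 rad/s.
Critical damping c_c = 2√(k_eq·m) = 2√(21260 × 32.8) = 1670 N·s/m, so ζ = c/c_c = 910/1670 = 0.5449.
ω_d = ω_n√(1 − ζ²) = 25.46 × √(1 − 0.297) = 21.35 rad/s.
f_d = ω_d/(2π) = 3.398 Hz.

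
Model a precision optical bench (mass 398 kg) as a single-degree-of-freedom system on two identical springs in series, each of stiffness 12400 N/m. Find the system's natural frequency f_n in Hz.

Series springs: 1/k_eq = 2/12400, so k_eq = 12400/2 = 6200 N/m.
ω_n = √(k_eq/m) = √(6200/398) = √15.58 = 3.947 rad/s.
f_n = ω_n/(2π) = 3.947/6.283 = 0.6282 Hz.

0.628 Hz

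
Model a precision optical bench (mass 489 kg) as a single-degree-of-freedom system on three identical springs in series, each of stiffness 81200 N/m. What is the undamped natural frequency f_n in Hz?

Series springs: 1/k_eq = 3/81200, so k_eq = 81200/3 = 27070 N/m.
ω_n = √(k_eq/m) = √(27070/489) = √55.35 = 7.440 rad/s.
f_n = ω_n/(2π) = 7.440/6.283 = 1.184 Hz.

1.18 Hz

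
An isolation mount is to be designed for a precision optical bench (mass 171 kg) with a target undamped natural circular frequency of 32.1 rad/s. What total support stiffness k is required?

k = m·ω_n² = 171 × 32.10² = 171 × 1030 = 176200 N/m.

176000 N/m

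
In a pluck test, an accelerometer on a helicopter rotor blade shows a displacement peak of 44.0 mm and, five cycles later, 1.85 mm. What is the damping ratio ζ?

0.100

Logarithmic decrement δ = (1/n)·ln(x₀/x_n) = (1/5)·ln(44.0/1.85) = (1/5)·ln(23.78) = 0.6338.
ζ = δ/√(4π² + δ²) = 0.6338/√(39.48 + 0.402) = 0.6338/6.315 = 0.1004.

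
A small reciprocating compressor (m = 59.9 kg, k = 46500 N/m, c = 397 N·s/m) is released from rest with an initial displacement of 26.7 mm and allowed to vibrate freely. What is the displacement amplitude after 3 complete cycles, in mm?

ζ = c/(2√(km)) = 397/(2√(46500 × 59.9)) = 397/3338 = 0.1189.
Logarithmic decrement δ = 2πζ/√(1 − ζ²) = 2π × 0.1189/√(1 − 0.0141) = 0.7527.
After n cycles, x_n/x₀ = e^(−nδ), so x_3 = 26.7 × e^(−3 × 0.7527) = 26.7 × 0.1046 = 2.792 mm.

2.79 mm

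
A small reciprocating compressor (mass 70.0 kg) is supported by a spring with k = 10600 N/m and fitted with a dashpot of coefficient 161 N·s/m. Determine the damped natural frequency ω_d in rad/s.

ω_n = √(k/m) = √(10600/70.0) = 12.31 rad/s.
Critical damping c_c = 2√(k·m) = 2√(10600 × 70.0) = 1723 N·s/m, so ζ = c/c_c = 161/1723 = 0.09345.
ω_d = ω_n√(1 − ζ²) = 12.31 × √(1 − 0.00873) = 12.25 rad/s.

12.3 rad/s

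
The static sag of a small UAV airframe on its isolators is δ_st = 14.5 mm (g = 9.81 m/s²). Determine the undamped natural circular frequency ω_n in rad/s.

ω_n = √(g/δ_st) = √(9.81/0.0145) = √676.6 = 26.01 rad/s.

26.0 rad/s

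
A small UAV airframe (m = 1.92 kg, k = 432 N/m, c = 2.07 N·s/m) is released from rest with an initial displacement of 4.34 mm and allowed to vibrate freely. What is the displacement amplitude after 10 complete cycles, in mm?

0.453 mm

ζ = c/(2√(km)) = 2.07/(2√(432 × 1.92)) = 2.07/57.60 = 0.03594.
Logarithmic decrement δ = 2πζ/√(1 − ζ²) = 2π × 0.03594/√(1 − 0.00129) = 0.2259.
After n cycles, x_n/x₀ = e^(−nδ), so x_10 = 4.34 × e^(−10 × 0.2259) = 4.34 × 0.1044 = 0.4531 mm.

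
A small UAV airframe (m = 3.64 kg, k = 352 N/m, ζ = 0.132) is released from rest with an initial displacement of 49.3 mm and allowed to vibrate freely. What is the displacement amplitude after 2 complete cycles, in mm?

Logarithmic decrement δ = 2πζ/√(1 − ζ²) = 2π × 0.1320/√(1 − 0.0174) = 0.8367.
After n cycles, x_n/x₀ = e^(−nδ), so x_2 = 49.3 × e^(−2 × 0.8367) = 49.3 × 0.1876 = 9.249 mm.

9.25 mm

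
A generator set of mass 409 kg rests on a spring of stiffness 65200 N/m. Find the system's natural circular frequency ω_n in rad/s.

ω_n = √(k/m) = √(65200/409) = √159.4 = 12.63 rad/s.

12.6 rad/s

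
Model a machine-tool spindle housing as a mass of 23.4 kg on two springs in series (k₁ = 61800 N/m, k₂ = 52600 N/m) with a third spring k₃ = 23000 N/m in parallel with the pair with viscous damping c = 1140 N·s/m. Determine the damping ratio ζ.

Series pair: k_s = k₁k₂/(k₁+k₂) = (61800)(52600)/(61800 + 52600) = 28420 N/m. In parallel with k₃: k_eq = 28420 + 23000 = 51420 N/m.
ω_n = √(k_eq/m) = √(51420/23.4) = 46.87 rad/s.
Critical damping c_c = 2√(k_eq·m) = 2√(51420 × 23.4) = 2194 N·s/m, so ζ = c/c_c = 1140/2194 = 0.5197.

0.520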